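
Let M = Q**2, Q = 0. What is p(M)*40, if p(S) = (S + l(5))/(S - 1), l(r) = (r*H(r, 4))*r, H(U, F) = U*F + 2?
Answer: -22000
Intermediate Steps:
M = 0 (M = 0**2 = 0)
H(U, F) = 2 + F*U (H(U, F) = F*U + 2 = 2 + F*U)
l(r) = r**2*(2 + 4*r) (l(r) = (r*(2 + 4*r))*r = r**2*(2 + 4*r))
p(S) = (550 + S)/(-1 + S) (p(S) = (S + 5**2*(2 + 4*5))/(S - 1) = (S + 25*(2 + 20))/(-1 + S) = (S + 25*22)/(-1 + S) = (S + 550)/(-1 + S) = (550 + S)/(-1 + S))
p(M)*40 = ((550 + 0)/(-1 + 0))*40 = (550/(-1))*40 = -1*550*40 = -550*40 = -22000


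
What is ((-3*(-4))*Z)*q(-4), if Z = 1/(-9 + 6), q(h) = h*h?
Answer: -64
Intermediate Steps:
q(h) = h²
Z = -⅓ (Z = 1/(-3) = -⅓ ≈ -0.33333)
((-3*(-4))*Z)*q(-4) = (-3*(-4)*(-⅓))*(-4)² = (12*(-⅓))*16 = -4*16 = -64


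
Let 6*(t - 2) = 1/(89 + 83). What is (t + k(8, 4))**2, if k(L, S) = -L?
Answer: 38328481/1065024 ≈ 35.988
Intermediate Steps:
t = 2065/1032 (t = 2 + 1/(6*(89 + 83)) = 2 + (1/6)/172 = 2 + (1/6)*(1/172) = 2 + 1/1032 = 2065/1032 ≈ 2.0010)
(t + k(8, 4))**2 = (2065/1032 - 1*8)**2 = (2065/1032 - 8)**2 = (-6191/1032)**2 = 38328481/1065024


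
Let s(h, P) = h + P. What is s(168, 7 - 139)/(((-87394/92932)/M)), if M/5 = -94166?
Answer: 787593124080/43697 ≈ 1.8024e+7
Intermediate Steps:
s(h, P) = P + h
M = -470830 (M = 5*(-94166) = -470830)
s(168, 7 - 139)/(((-87394/92932)/M)) = ((7 - 139) + 168)/((-87394/92932/(-470830))) = (-132 + 168)/((-87394*1/92932*(-1/470830))) = 36/((-43697/46466*(-1/470830))) = 36/(43697/21877586780) = 36*(21877586780/43697) = 787593124080/43697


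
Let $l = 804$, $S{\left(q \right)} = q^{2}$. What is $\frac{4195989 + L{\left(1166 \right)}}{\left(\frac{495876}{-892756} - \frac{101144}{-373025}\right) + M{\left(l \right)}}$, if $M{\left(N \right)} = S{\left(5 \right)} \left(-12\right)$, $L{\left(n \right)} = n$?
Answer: $- \frac{349434461551717375}{25000192325509} \approx -13977.0$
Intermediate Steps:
$M{\left(N \right)} = -300$ ($M{\left(N \right)} = 5^{2} \left(-12\right) = 25 \left(-12\right) = -300$)
$\frac{4195989 + L{\left(1166 \right)}}{\left(\frac{495876}{-892756} - \frac{101144}{-373025}\right) + M{\left(l \right)}} = \frac{4195989 + 1166}{\left(\frac{495876}{-892756} - \frac{101144}{-373025}\right) - 300} = \frac{4197155}{\left(495876 \left(- \frac{1}{892756}\right) - - \frac{101144}{373025}\right) - 300} = \frac{4197155}{\left(- \frac{123969}{223189} + \frac{101144}{373025}\right) - 300} = \frac{4197155}{- \frac{23669308009}{83255076725} - 300} = \frac{4197155}{- \frac{25000192325509}{83255076725}} = 4197155 \left(- \frac{83255076725}{25000192325509}\right) = - \frac{349434461551717375}{25000192325509}$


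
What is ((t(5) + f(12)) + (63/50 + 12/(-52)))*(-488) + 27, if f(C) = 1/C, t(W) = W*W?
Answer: -12398033/975 ≈ -12716.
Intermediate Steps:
t(W) = W²
((t(5) + f(12)) + (63/50 + 12/(-52)))*(-488) + 27 = ((5² + 1/12) + (63/50 + 12/(-52)))*(-488) + 27 = ((25 + 1/12) + (63*(1/50) + 12*(-1/52)))*(-488) + 27 = (301/12 + (63/50 - 3/13))*(-488) + 27 = (301/12 + 669/650)*(-488) + 27 = (101839/3900)*(-488) + 27 = -12424358/975 + 27 = -12398033/975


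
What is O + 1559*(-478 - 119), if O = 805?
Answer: -929918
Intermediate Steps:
O + 1559*(-478 - 119) = 805 + 1559*(-478 - 119) = 805 + 1559*(-597) = 805 - 930723 = -929918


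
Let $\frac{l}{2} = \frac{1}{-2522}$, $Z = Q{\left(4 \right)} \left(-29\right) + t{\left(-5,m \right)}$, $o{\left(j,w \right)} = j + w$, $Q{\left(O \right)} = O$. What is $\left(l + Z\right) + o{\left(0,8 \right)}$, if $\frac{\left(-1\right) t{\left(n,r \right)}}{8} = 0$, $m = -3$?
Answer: $- \frac{136189}{1261} \approx -108.0$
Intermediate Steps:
$t{\left(n,r \right)} = 0$ ($t{\left(n,r \right)} = \left(-8\right) 0 = 0$)
$Z = -116$ ($Z = 4 \left(-29\right) + 0 = -116 + 0 = -116$)
$l = - \frac{1}{1261}$ ($l = \frac{2}{-2522} = 2 \left(- \frac{1}{2522}\right) = - \frac{1}{1261} \approx -0.00079302$)
$\left(l + Z\right) + o{\left(0,8 \right)} = \left(- \frac{1}{1261} - 116\right) + \left(0 + 8\right) = - \frac{146277}{1261} + 8 = - \frac{136189}{1261}$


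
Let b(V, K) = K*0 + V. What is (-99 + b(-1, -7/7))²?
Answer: 10000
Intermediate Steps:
b(V, K) = V (b(V, K) = 0 + V = V)
(-99 + b(-1, -7/7))² = (-99 - 1)² = (-100)² = 10000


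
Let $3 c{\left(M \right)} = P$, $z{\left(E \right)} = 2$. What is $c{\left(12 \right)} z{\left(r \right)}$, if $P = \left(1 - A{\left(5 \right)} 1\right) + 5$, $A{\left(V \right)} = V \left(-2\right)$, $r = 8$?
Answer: $\frac{32}{3} \approx 10.667$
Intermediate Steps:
$A{\left(V \right)} = - 2 V$
$P = 16$ ($P = \left(1 - \left(-2\right) 5 \cdot 1\right) + 5 = \left(1 - \left(-10\right) 1\right) + 5 = \left(1 - -10\right) + 5 = \left(1 + 10\right) + 5 = 11 + 5 = 16$)
$c{\left(M \right)} = \frac{16}{3}$ ($c{\left(M \right)} = \frac{1}{3} \cdot 16 = \frac{16}{3}$)
$c{\left(12 \right)} z{\left(r \right)} = \frac{16}{3} \cdot 2 = \frac{32}{3}$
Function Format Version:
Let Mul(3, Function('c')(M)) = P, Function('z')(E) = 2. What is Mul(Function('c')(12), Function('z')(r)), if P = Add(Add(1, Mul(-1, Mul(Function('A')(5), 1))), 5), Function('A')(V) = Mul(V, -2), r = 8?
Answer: Rational(32, 3) ≈ 10.667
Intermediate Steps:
Function('A')(V) = Mul(-2, V)
P = 16 (P = Add(Add(1, Mul(-1, Mul(Mul(-2, 5), 1))), 5) = Add(Add(1, Mul(-1, Mul(-10, 1))), 5) = Add(Add(1, Mul(-1, -10)), 5) = Add(Add(1, 10), 5) = Add(11, 5) = 16)
Function('c')(M) = Rational(16, 3) (Function('c')(M) = Mul(Rational(1, 3), 16) = Rational(16, 3))
Mul(Function('c')(12), Function('z')(r)) = Mul(Rational(16, 3), 2) = Rational(32, 3)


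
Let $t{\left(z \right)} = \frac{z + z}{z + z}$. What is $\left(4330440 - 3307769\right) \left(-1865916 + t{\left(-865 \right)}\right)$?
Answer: $-1908217158965$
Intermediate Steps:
$t{\left(z \right)} = 1$ ($t{\left(z \right)} = \frac{2 z}{2 z} = 2 z \frac{1}{2 z} = 1$)
$\left(4330440 - 3307769\right) \left(-1865916 + t{\left(-865 \right)}\right) = \left(4330440 - 3307769\right) \left(-1865916 + 1\right) = 1022671 \left(-1865915\right) = -1908217158965$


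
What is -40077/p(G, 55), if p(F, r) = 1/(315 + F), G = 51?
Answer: -14668182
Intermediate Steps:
-40077/p(G, 55) = -40077/(1/(315 + 51)) = -40077/(1/366) = -40077/1/366 = -40077*366 = -14668182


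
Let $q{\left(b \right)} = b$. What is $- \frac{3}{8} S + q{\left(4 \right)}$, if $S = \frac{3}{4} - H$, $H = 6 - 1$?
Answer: $\frac{179}{32} \approx 5.5938$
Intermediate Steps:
$H = 5$ ($H = 6 - 1 = 5$)
$S = - \frac{17}{4}$ ($S = \frac{3}{4} - 5 = - \frac{17}{4} \approx -4.25$)
$- \frac{3}{8} S + q{\left(4 \right)} = - \frac{3}{8} \left(- \frac{17}{4}\right) + 4 = \left(-3\right) \frac{1}{8} \left(- \frac{17}{4}\right) + 4 = \left(- \frac{3}{8}\right) \left(- \frac{17}{4}\right) + 4 = \frac{51}{32} + 4 = \frac{179}{32}$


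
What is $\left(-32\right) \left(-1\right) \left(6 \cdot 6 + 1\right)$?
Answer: $1184$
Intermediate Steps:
$\left(-32\right) \left(-1\right) \left(6 \cdot 6 + 1\right) = 32 \left(36 + 1\right) = 32 \cdot 37 = 1184$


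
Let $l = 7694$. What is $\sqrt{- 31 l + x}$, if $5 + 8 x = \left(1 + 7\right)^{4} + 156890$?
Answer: $\frac{i \sqrt{3494262}}{4} \approx 467.32 i$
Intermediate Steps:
$x = \frac{160981}{8}$ ($x = - \frac{5}{8} + \frac{\left(1 + 7\right)^{4} + 156890}{8} = - \frac{5}{8} + \frac{8^{4} + 156890}{8} = - \frac{5}{8} + \frac{4096 + 156890}{8} = - \frac{5}{8} + \frac{1}{8} \cdot 160986 = - \frac{5}{8} + \frac{80493}{4} = \frac{160981}{8} \approx 20123.0$)
$\sqrt{- 31 l + x} = \sqrt{\left(-31\right) 7694 + \frac{160981}{8}} = \sqrt{-238514 + \frac{160981}{8}} = \sqrt{- \frac{1747131}{8}} = \frac{i \sqrt{3494262}}{4}$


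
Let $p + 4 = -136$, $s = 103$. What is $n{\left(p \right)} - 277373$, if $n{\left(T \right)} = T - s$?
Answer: $-277616$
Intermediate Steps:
$p = -140$ ($p = -4 - 136 = -140$)
$n{\left(T \right)} = -103 + T$ ($n{\left(T \right)} = T - 103 = -103 + T$)
$n{\left(p \right)} - 277373 = \left(-103 - 140\right) - 277373 = -243 - 277373 = -277616$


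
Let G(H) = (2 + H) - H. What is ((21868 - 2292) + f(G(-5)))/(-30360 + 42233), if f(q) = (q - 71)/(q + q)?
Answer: 78235/47492 ≈ 1.6473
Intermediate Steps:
G(H) = 2
f(q) = (-71 + q)/(2*q) (f(q) = (-71 + q)/((2*q)) = (-71 + q)*(1/(2*q)) = (-71 + q)/(2*q))
((21868 - 2292) + f(G(-5)))/(-30360 + 42233) = ((21868 - 2292) + (1/2)*(-71 + 2)/2)/(-30360 + 42233) = (19576 + (1/2)*(1/2)*(-69))/11873 = (19576 - 69/4)*(1/11873) = (78235/4)*(1/11873) = 78235/47492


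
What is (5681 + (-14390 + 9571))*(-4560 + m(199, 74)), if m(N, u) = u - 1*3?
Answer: -3869518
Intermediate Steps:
m(N, u) = -3 + u (m(N, u) = u - 3 = -3 + u)
(5681 + (-14390 + 9571))*(-4560 + m(199, 74)) = (5681 + (-14390 + 9571))*(-4560 + (-3 + 74)) = (5681 - 4819)*(-4560 + 71) = 862*(-4489) = -3869518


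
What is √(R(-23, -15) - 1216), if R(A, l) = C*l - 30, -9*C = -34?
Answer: 2*I*√2931/3 ≈ 36.092*I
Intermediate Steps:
C = 34/9 (C = -⅑*(-34) = 34/9 ≈ 3.7778)
R(A, l) = -30 + 34*l/9 (R(A, l) = 34*l/9 - 30 = -30 + 34*l/9)
√(R(-23, -15) - 1216) = √((-30 + (34/9)*(-15)) - 1216) = √((-30 - 170/3) - 1216) = √(-260/3 - 1216) = √(-3908/3) = 2*I*√2931/3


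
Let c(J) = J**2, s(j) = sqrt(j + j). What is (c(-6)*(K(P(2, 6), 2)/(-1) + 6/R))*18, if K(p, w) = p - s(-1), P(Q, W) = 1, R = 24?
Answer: -486 + 648*I*sqrt(2) ≈ -486.0 + 916.41*I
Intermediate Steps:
s(j) = sqrt(2)*sqrt(j) (s(j) = sqrt(2*j) = sqrt(2)*sqrt(j))
K(p, w) = p - I*sqrt(2) (K(p, w) = p - sqrt(2)*sqrt(-1) = p - sqrt(2)*I = p - I*sqrt(2))
(c(-6)*(K(P(2, 6), 2)/(-1) + 6/R))*18 = ((-6)**2*((1 - I*sqrt(2))/(-1) + 6/24))*18 = (36*((1 - I*sqrt(2))*(-1) + 6*(1/24)))*18 = (36*((-1 + I*sqrt(2)) + 1/4))*18 = (36*(-3/4 + I*sqrt(2)))*18 = (-27 + 36*I*sqrt(2))*18 = -486 + 648*I*sqrt(2)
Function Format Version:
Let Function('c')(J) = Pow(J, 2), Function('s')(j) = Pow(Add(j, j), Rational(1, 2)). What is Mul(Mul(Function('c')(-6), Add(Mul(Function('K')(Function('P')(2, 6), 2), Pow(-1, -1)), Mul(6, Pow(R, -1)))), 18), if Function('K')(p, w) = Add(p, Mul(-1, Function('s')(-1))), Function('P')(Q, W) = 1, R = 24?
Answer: Add(-486, Mul(648, I, Pow(2, Rational(1, 2)))) ≈ Add(-486.00, Mul(916.41, I))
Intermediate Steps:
Function('s')(j) = Mul(Pow(2, Rational(1, 2)), Pow(j, Rational(1, 2))) (Function('s')(j) = Pow(Mul(2, j), Rational(1, 2)) = Mul(Pow(2, Rational(1, 2)), Pow(j, Rational(1, 2))))
Function('K')(p, w) = Add(p, Mul(-1, I, Pow(2, Rational(1, 2)))) (Function('K')(p, w) = Add(p, Mul(-1, Mul(Pow(2, Rational(1, 2)), Pow(-1, Rational(1, 2))))) = Add(p, Mul(-1, Mul(Pow(2, Rational(1, 2)), I))) = Add(p, Mul(-1, Mul(I, Pow(2, Rational(1, 2))))) = Add(p, Mul(-1, I, Pow(2, Rational(1, 2)))))
Mul(Mul(Function('c')(-6), Add(Mul(Function('K')(Function('P')(2, 6), 2), Pow(-1, -1)), Mul(6, Pow(R, -1)))), 18) = Mul(Mul(Pow(-6, 2), Add(Mul(Add(1, Mul(-1, I, Pow(2, Rational(1, 2)))), Pow(-1, -1)), Mul(6, Pow(24, -1)))), 18) = Mul(Mul(36, Add(Mul(Add(1, Mul(-1, I, Pow(2, Rational(1, 2)))), -1), Mul(6, Rational(1, 24)))), 18) = Mul(Mul(36, Add(Add(-1, Mul(I, Pow(2, Rational(1, 2)))), Rational(1, 4))), 18) = Mul(Mul(36, Add(Rational(-3, 4), Mul(I, Pow(2, Rational(1, 2))))), 18) = Mul(Add(-27, Mul(36, I, Pow(2, Rational(1, 2)))), 18) = Add(-486, Mul(648, I, Pow(2, Rational(1, 2))))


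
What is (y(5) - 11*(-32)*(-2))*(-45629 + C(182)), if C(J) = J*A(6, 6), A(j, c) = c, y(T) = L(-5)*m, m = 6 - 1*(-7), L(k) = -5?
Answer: 34248953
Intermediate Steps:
m = 13 (m = 6 + 7 = 13)
y(T) = -65 (y(T) = -5*13 = -65)
C(J) = 6*J (C(J) = J*6 = 6*J)
(y(5) - 11*(-32)*(-2))*(-45629 + C(182)) = (-65 - 11*(-32)*(-2))*(-45629 + 6*182) = (-65 + 352*(-2))*(-45629 + 1092) = (-65 - 704)*(-44537) = -769*(-44537) = 34248953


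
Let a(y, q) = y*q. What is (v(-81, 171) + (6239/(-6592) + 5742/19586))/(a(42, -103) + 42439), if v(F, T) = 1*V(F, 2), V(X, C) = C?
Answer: 86938017/2460402094528 ≈ 3.5335e-5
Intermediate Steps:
a(y, q) = q*y
v(F, T) = 2 (v(F, T) = 1*2 = 2)
(v(-81, 171) + (6239/(-6592) + 5742/19586))/(a(42, -103) + 42439) = (2 + (6239/(-6592) + 5742/19586))/(-103*42 + 42439) = (2 + (6239*(-1/6592) + 5742*(1/19586)))/(-4326 + 42439) = (2 + (-6239/6592 + 2871/9793))/38113 = (2 - 42172895/64555456)*(1/38113) = (86938017/64555456)*(1/38113) = 86938017/2460402094528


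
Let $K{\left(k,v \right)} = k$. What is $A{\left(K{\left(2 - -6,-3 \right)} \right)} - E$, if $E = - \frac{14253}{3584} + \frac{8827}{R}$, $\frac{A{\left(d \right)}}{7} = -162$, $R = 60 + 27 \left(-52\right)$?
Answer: $- \frac{12079393}{10752} \approx -1123.5$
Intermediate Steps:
$R = -1344$ ($R = 60 - 1404 = -1344$)
$A{\left(d \right)} = -1134$ ($A{\left(d \right)} = 7 \left(-162\right) = -1134$)
$E = - \frac{113375}{10752}$ ($E = - \frac{14253}{3584} + \frac{8827}{-1344} = \left(-14253\right) \frac{1}{3584} + 8827 \left(- \frac{1}{1344}\right) = - \frac{14253}{3584} - \frac{1261}{192} = - \frac{113375}{10752} \approx -10.545$)
$A{\left(K{\left(2 - -6,-3 \right)} \right)} - E = -1134 - - \frac{113375}{10752} = -1134 + \frac{113375}{10752} = - \frac{12079393}{10752}$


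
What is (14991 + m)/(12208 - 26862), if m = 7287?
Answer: -11139/7327 ≈ -1.5203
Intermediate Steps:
(14991 + m)/(12208 - 26862) = (14991 + 7287)/(12208 - 26862) = 22278/(-14654) = 22278*(-1/14654) = -11139/7327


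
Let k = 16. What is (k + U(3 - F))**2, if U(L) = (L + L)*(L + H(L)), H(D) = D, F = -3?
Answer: 25600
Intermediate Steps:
U(L) = 4*L**2 (U(L) = (L + L)*(L + L) = (2*L)*(2*L) = 4*L**2)
(k + U(3 - F))**2 = (16 + 4*(3 - 1*(-3))**2)**2 = (16 + 4*(3 + 3)**2)**2 = (16 + 4*6**2)**2 = (16 + 4*36)**2 = (16 + 144)**2 = 160**2 = 25600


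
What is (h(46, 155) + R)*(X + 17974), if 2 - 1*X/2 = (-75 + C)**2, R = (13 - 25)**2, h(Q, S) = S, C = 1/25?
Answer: 1259536902/625 ≈ 2.0153e+6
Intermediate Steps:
C = 1/25 ≈ 0.040000
R = 144 (R = (-12)**2 = 144)
X = -7021252/625 (X = 4 - 2*(-75 + 1/25)**2 = 4 - 2*(-1874/25)**2 = 4 - 2*3511876/625 = 4 - 7023752/625 = -7021252/625 ≈ -11234.)
(h(46, 155) + R)*(X + 17974) = (155 + 144)*(-7021252/625 + 17974) = 299*(4212498/625) = 1259536902/625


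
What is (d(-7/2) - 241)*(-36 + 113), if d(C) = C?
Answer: -37653/2 ≈ -18827.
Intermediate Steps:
(d(-7/2) - 241)*(-36 + 113) = (-7/2 - 241)*(-36 + 113) = (-7*1/2 - 241)*77 = (-7/2 - 241)*77 = -489/2*77 = -37653/2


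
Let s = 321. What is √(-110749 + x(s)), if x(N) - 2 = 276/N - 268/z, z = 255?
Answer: I*√82448097073635/27285 ≈ 332.79*I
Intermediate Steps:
x(N) = 242/255 + 276/N (x(N) = 2 + (276/N - 268/255) = 2 + (-268/255 + 276/N) = 242/255 + 276/N)
√(-110749 + x(s)) = √(-110749 + (242/255 + 276/321)) = √(-110749 + (242/255 + 276*(1/321))) = √(-110749 + (242/255 + 92/107)) = √(-110749 + 49354/27285) = √(-3021737111/27285) = I*√82448097073635/27285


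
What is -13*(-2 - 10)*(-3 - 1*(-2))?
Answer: -156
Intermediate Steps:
-13*(-2 - 10)*(-3 - 1*(-2)) = -(-156)*(-3 + 2) = -(-156)*(-1) = -13*12 = -156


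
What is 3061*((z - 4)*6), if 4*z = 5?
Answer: -101013/2 ≈ -50507.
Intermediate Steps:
z = 5/4 (z = (¼)*5 = 5/4 ≈ 1.2500)
3061*((z - 4)*6) = 3061*((5/4 - 4)*6) = 3061*(-11/4*6) = 3061*(-33/2) = -101013/2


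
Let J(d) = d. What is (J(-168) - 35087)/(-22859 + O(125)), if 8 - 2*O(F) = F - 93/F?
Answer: 4406875/2864641 ≈ 1.5384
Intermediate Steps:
O(F) = 4 - F/2 + 93/(2*F) (O(F) = 4 - (F - 93/F)/2 = 4 + (-F/2 + 93/(2*F)) = 4 - F/2 + 93/(2*F))
(J(-168) - 35087)/(-22859 + O(125)) = (-168 - 35087)/(-22859 + (½)*(93 - 1*125*(-8 + 125))/125) = -35255/(-22859 + (½)*(1/125)*(93 - 1*125*117)) = -35255/(-22859 + (½)*(1/125)*(93 - 14625)) = -35255/(-22859 + (½)*(1/125)*(-14532)) = -35255/(-22859 - 7266/125) = -35255/(-2864641/125) = -35255*(-125/2864641) = 4406875/2864641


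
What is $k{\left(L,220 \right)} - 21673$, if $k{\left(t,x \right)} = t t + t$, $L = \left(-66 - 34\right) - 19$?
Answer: $-7631$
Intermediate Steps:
$L = -119$ ($L = -100 - 19 = -119$)
$k{\left(t,x \right)} = t + t^{2}$ ($k{\left(t,x \right)} = t^{2} + t = t + t^{2}$)
$k{\left(L,220 \right)} - 21673 = - 119 \left(1 - 119\right) - 21673 = \left(-119\right) \left(-118\right) - 21673 = 14042 - 21673 = -7631$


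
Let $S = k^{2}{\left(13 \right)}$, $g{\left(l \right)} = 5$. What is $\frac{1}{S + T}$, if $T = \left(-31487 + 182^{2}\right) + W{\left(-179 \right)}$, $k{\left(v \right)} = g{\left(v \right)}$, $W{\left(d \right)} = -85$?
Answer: $\frac{1}{1577} \approx 0.00063412$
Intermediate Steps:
$k{\left(v \right)} = 5$
$S = 25$ ($S = 5^{2} = 25$)
$T = 1552$ ($T = \left(-31487 + 182^{2}\right) - 85 = \left(-31487 + 33124\right) - 85 = 1637 - 85 = 1552$)
$\frac{1}{S + T} = \frac{1}{25 + 1552} = \frac{1}{1577}$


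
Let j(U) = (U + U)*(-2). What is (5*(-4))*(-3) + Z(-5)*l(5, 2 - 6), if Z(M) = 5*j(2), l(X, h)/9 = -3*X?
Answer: 5460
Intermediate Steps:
j(U) = -4*U (j(U) = (2*U)*(-2) = -4*U)
l(X, h) = -27*X (l(X, h) = 9*(-3*X) = -27*X)
Z(M) = -40 (Z(M) = 5*(-4*2) = 5*(-8) = -40)
(5*(-4))*(-3) + Z(-5)*l(5, 2 - 6) = (5*(-4))*(-3) - (-1080)*5 = -20*(-3) - 40*(-135) = 60 + 5400 = 5460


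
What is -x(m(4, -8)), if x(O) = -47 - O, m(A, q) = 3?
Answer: 50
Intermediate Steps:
-x(m(4, -8)) = -(-47 - 1*3) = -(-47 - 3) = -1*(-50) = 50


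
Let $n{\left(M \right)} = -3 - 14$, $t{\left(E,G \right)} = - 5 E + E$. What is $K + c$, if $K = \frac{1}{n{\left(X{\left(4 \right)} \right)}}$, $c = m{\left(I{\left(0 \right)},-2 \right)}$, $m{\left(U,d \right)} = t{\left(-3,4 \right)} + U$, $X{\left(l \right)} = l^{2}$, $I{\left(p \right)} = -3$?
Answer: $\frac{152}{17} \approx 8.9412$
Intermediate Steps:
$t{\left(E,G \right)} = - 4 E$
$n{\left(M \right)} = -17$
$m{\left(U,d \right)} = 12 + U$ ($m{\left(U,d \right)} = \left(-4\right) \left(-3\right) + U = 12 + U$)
$c = 9$ ($c = 12 - 3 = 9$)
$K = - \frac{1}{17}$ ($K = \frac{1}{-17} = - \frac{1}{17} \approx -0.058824$)
$K + c = - \frac{1}{17} + 9 = \frac{152}{17}$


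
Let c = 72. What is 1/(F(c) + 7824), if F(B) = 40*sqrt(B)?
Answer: 163/1272912 - 5*sqrt(2)/1272912 ≈ 0.00012250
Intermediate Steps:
1/(F(c) + 7824) = 1/(40*sqrt(72) + 7824) = 1/(40*(6*sqrt(2)) + 7824) = 1/(240*sqrt(2) + 7824) = 1/(7824 + 240*sqrt(2))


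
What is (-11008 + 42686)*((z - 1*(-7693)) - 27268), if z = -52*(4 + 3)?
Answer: -631627642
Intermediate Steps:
z = -364 (z = -52*7 = -364)
(-11008 + 42686)*((z - 1*(-7693)) - 27268) = (-11008 + 42686)*((-364 - 1*(-7693)) - 27268) = 31678*((-364 + 7693) - 27268) = 31678*(7329 - 27268) = 31678*(-19939) = -631627642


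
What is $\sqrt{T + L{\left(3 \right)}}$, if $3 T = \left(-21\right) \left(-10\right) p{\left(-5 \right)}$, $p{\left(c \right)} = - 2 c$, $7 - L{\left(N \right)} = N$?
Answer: $8 \sqrt{11} \approx 26.533$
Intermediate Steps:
$L{\left(N \right)} = 7 - N$
$T = 700$ ($T = \frac{\left(-21\right) \left(-10\right) \left(\left(-2\right) \left(-5\right)\right)}{3} = \frac{210 \cdot 10}{3} = \frac{1}{3} \cdot 2100 = 700$)
$\sqrt{T + L{\left(3 \right)}} = \sqrt{700 + \left(7 - 3\right)} = \sqrt{700 + 4} = \sqrt{704} = 8 \sqrt{11}$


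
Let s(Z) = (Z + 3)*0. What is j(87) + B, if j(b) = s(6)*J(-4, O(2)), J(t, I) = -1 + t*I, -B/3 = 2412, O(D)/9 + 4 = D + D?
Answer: -7236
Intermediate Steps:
O(D) = -36 + 18*D (O(D) = -36 + 9*(D + D) = -36 + 9*(2*D) = -36 + 18*D)
B = -7236 (B = -3*2412 = -7236)
s(Z) = 0 (s(Z) = (3 + Z)*0 = 0)
J(t, I) = -1 + I*t
j(b) = 0 (j(b) = 0*(-1 + (-36 + 18*2)*(-4)) = 0*(-1 + (-36 + 36)*(-4)) = 0*(-1 + 0*(-4)) = 0*(-1 + 0) = 0*(-1) = 0)
j(87) + B = 0 - 7236 = -7236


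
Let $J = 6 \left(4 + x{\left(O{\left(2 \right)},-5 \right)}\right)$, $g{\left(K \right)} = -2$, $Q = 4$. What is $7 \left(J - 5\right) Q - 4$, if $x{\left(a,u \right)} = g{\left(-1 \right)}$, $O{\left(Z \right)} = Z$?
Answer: $192$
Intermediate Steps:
$x{\left(a,u \right)} = -2$
$J = 12$ ($J = 6 \left(4 - 2\right) = 6 \cdot 2 = 12$)
$7 \left(J - 5\right) Q - 4 = 7 \left(12 - 5\right) 4 - 4 = 7 \cdot 7 \cdot 4 - 4 = 7 \cdot 28 - 4 = 196 - 4 = 192$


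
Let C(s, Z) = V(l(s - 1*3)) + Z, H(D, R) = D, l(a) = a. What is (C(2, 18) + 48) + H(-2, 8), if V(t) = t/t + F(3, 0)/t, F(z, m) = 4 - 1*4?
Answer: 65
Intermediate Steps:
F(z, m) = 0 (F(z, m) = 4 - 4 = 0)
V(t) = 1 (V(t) = t/t + 0/t = 1 + 0 = 1)
C(s, Z) = 1 + Z
(C(2, 18) + 48) + H(-2, 8) = ((1 + 18) + 48) - 2 = (19 + 48) - 2 = 67 - 2 = 65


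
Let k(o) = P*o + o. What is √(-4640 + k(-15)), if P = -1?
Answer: 4*I*√290 ≈ 68.118*I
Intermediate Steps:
k(o) = 0 (k(o) = -o + o = 0)
√(-4640 + k(-15)) = √(-4640 + 0) = √(-4640) = 4*I*√290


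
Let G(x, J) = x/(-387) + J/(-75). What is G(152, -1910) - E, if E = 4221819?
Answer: -8169171247/1935 ≈ -4.2218e+6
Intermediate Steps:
G(x, J) = -J/75 - x/387 (G(x, J) = x*(-1/387) + J*(-1/75) = -x/387 - J/75 = -J/75 - x/387)
G(152, -1910) - E = (-1/75*(-1910) - 1/387*152) - 1*4221819 = (382/15 - 152/387) - 4221819 = 48518/1935 - 4221819 = -8169171247/1935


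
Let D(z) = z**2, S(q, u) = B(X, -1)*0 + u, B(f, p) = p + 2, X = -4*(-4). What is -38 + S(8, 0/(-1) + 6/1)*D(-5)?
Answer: 112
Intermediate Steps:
X = 16
B(f, p) = 2 + p
S(q, u) = u (S(q, u) = (2 - 1)*0 + u = 1*0 + u = 0 + u = u)
-38 + S(8, 0/(-1) + 6/1)*D(-5) = -38 + (0/(-1) + 6/1)*(-5)**2 = -38 + (0*(-1) + 6*1)*25 = -38 + (0 + 6)*25 = -38 + 6*25 = -38 + 150 = 112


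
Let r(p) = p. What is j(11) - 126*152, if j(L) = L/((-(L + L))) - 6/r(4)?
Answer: -19154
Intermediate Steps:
j(L) = -2 (j(L) = L/((-(L + L))) - 6/4 = L/((-2*L)) - 6*¼ = L/((-2*L)) - 3/2 = L*(-1/(2*L)) - 3/2 = -½ - 3/2 = -2)
j(11) - 126*152 = -2 - 126*152 = -2 - 19152 = -19154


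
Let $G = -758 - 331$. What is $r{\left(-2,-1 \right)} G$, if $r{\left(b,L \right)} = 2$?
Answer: $-2178$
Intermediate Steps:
$G = -1089$
$r{\left(-2,-1 \right)} G = 2 \left(-1089\right) = -2178$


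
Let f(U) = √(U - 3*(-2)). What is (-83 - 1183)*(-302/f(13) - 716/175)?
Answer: 906456/175 + 382332*√19/19 ≈ 92893.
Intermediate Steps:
f(U) = √(6 + U) (f(U) = √(U + 6) = √(6 + U))
(-83 - 1183)*(-302/f(13) - 716/175) = (-83 - 1183)*(-302/√(6 + 13) - 716/175) = -1266*(-302*√19/19 - 716*1/175) = -1266*(-302*√19/19 - 716/175) = -1266*(-716/175 - 302*√19/19) = 906456/175 + 382332*√19/19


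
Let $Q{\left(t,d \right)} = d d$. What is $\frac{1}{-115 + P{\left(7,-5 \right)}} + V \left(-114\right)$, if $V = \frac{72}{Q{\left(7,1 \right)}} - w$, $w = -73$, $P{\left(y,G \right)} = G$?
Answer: $- \frac{1983601}{120} \approx -16530.0$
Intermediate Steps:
$Q{\left(t,d \right)} = d^{2}$
$V = 145$ ($V = \frac{72}{1^{2}} - -73 = \frac{72}{1} + 73 = 72 \cdot 1 + 73 = 72 + 73 = 145$)
$\frac{1}{-115 + P{\left(7,-5 \right)}} + V \left(-114\right) = \frac{1}{-115 - 5} + 145 \left(-114\right) = \frac{1}{-120} - 16530 = - \frac{1}{120} - 16530 = - \frac{1983601}{120}$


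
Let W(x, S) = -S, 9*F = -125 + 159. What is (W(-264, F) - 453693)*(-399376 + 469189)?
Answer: -31673933147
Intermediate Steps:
F = 34/9 (F = (-125 + 159)/9 = (⅑)*34 = 34/9 ≈ 3.7778)
(W(-264, F) - 453693)*(-399376 + 469189) = (-1*34/9 - 453693)*(-399376 + 469189) = (-34/9 - 453693)*69813 = -4083271/9*69813 = -31673933147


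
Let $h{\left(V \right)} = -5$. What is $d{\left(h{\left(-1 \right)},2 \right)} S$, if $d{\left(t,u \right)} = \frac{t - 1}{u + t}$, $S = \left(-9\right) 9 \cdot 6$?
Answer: $-972$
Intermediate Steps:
$S = -486$ ($S = \left(-81\right) 6 = -486$)
$d{\left(t,u \right)} = \frac{-1 + t}{t + u}$
$d{\left(h{\left(-1 \right)},2 \right)} S = \frac{-1 - 5}{-5 + 2} \left(-486\right) = \frac{1}{-3} \left(-6\right) \left(-486\right) = \left(- \frac{1}{3}\right) \left(-6\right) \left(-486\right) = 2 \left(-486\right) = -972$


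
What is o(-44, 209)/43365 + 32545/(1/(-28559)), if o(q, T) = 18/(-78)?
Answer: -174658095664326/187915 ≈ -9.2945e+8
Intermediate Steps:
o(q, T) = -3/13 (o(q, T) = 18*(-1/78) = -3/13)
o(-44, 209)/43365 + 32545/(1/(-28559)) = -3/13/43365 + 32545/(1/(-28559)) = -3/13*1/43365 + 32545/(-1/28559) = -1/187915 + 32545*(-28559) = -1/187915 - 929452655 = -174658095664326/187915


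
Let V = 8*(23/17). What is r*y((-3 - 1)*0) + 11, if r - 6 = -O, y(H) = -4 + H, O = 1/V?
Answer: -581/46 ≈ -12.630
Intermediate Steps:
V = 184/17 (V = 8*(23*(1/17)) = 8*(23/17) = 184/17 ≈ 10.824)
O = 17/184 (O = 1/(184/17) = 17/184 ≈ 0.092391)
r = 1087/184 (r = 6 - 1*17/184 = 6 - 17/184 = 1087/184 ≈ 5.9076)
r*y((-3 - 1)*0) + 11 = 1087*(-4 + (-3 - 1)*0)/184 + 11 = 1087*(-4 - 4*0)/184 + 11 = 1087*(-4 + 0)/184 + 11 = (1087/184)*(-4) + 11 = -1087/46 + 11 = -581/46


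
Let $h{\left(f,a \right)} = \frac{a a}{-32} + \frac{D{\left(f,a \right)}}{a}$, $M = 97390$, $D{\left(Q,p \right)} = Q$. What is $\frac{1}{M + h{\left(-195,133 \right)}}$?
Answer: $\frac{4256}{412132963} \approx 1.0327 \cdot 10^{-5}$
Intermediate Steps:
$h{\left(f,a \right)} = - \frac{a^{2}}{32} + \frac{f}{a}$ ($h{\left(f,a \right)} = \frac{a a}{-32} + \frac{f}{a} = a^{2} \left(- \frac{1}{32}\right) + \frac{f}{a} = - \frac{a^{2}}{32} + \frac{f}{a}$)
$\frac{1}{M + h{\left(-195,133 \right)}} = \frac{1}{97390 + \frac{-195 - \frac{133^{3}}{32}}{133}} = \frac{1}{97390 + \frac{-195 - \frac{2352637}{32}}{133}} = \frac{1}{97390 + \frac{1}{133} \left(- \frac{2358877}{32}\right)} = \frac{1}{97390 - \frac{2358877}{4256}} = \frac{1}{\frac{412132963}{4256}} = \frac{4256}{412132963}$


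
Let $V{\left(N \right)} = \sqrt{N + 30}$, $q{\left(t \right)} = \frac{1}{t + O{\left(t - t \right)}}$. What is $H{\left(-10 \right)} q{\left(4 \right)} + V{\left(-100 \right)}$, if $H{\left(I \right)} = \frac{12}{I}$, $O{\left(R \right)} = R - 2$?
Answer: $- \frac{3}{5} + i \sqrt{70} \approx -0.6 + 8.3666 i$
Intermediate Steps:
$O{\left(R \right)} = -2 + R$
$q{\left(t \right)} = \frac{1}{-2 + t}$ ($q{\left(t \right)} = \frac{1}{t + \left(-2 + \left(t - t\right)\right)} = \frac{1}{t + \left(-2 + 0\right)} = \frac{1}{t - 2} = \frac{1}{-2 + t}$)
$V{\left(N \right)} = \sqrt{30 + N}$
$H{\left(-10 \right)} q{\left(4 \right)} + V{\left(-100 \right)} = \frac{12 \frac{1}{-10}}{-2 + 4} + \sqrt{30 - 100} = \frac{12 \left(- \frac{1}{10}\right)}{2} + \sqrt{-70} = \left(- \frac{6}{5}\right) \frac{1}{2} + i \sqrt{70} = - \frac{3}{5} + i \sqrt{70}$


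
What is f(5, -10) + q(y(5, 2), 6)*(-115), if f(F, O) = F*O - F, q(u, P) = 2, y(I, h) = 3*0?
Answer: -285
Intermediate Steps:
y(I, h) = 0
f(F, O) = -F + F*O
f(5, -10) + q(y(5, 2), 6)*(-115) = 5*(-1 - 10) + 2*(-115) = 5*(-11) - 230 = -55 - 230 = -285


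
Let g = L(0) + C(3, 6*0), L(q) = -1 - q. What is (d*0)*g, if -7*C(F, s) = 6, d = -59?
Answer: 0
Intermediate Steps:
C(F, s) = -6/7 (C(F, s) = -1/7*6 = -6/7)
g = -13/7 (g = (-1 - 1*0) - 6/7 = (-1 + 0) - 6/7 = -1 - 6/7 = -13/7 ≈ -1.8571)
(d*0)*g = -59*0*(-13/7) = 0*(-13/7) = 0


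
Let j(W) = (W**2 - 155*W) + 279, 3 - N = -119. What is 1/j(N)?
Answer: -1/3747 ≈ -0.00026688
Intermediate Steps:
N = 122 (N = 3 - 1*(-119) = 3 + 119 = 122)
j(W) = 279 + W**2 - 155*W
1/j(N) = 1/(279 + 122**2 - 155*122) = 1/(279 + 14884 - 18910) = 1/(-3747) = -1/3747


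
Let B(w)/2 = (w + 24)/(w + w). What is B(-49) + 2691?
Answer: 131884/49 ≈ 2691.5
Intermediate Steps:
B(w) = (24 + w)/w (B(w) = 2*((w + 24)/(w + w)) = 2*((24 + w)/((2*w))) = 2*((24 + w)*(1/(2*w))) = 2*((24 + w)/(2*w)) = (24 + w)/w)
B(-49) + 2691 = (24 - 49)/(-49) + 2691 = -1/49*(-25) + 2691 = 25/49 + 2691 = 131884/49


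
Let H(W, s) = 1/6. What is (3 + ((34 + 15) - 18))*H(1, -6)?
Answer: 17/3 ≈ 5.6667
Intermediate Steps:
H(W, s) = ⅙
(3 + ((34 + 15) - 18))*H(1, -6) = (3 + ((34 + 15) - 18))*(⅙) = (3 + (49 - 18))*(⅙) = (3 + 31)*(⅙) = 34*(⅙) = 17/3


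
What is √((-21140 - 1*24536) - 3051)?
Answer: I*√48727 ≈ 220.74*I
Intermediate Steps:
√((-21140 - 1*24536) - 3051) = √((-21140 - 24536) - 3051) = √(-45676 - 3051) = √(-48727) = I*√48727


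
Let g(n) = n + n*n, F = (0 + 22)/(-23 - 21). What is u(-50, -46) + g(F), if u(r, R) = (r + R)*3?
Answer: -1153/4 ≈ -288.25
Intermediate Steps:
F = -½ (F = 22/(-44) = 22*(-1/44) = -½ ≈ -0.50000)
g(n) = n + n²
u(r, R) = 3*R + 3*r (u(r, R) = (R + r)*3 = 3*R + 3*r)
u(-50, -46) + g(F) = (3*(-46) + 3*(-50)) - (1 - ½)/2 = (-138 - 150) - ½*½ = -288 - ¼ = -1153/4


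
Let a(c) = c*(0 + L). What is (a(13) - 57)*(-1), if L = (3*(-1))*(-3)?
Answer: -60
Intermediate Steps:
L = 9 (L = -3*(-3) = 9)
a(c) = 9*c (a(c) = c*(0 + 9) = c*9 = 9*c)
(a(13) - 57)*(-1) = (9*13 - 57)*(-1) = (117 - 57)*(-1) = 60*(-1) = -60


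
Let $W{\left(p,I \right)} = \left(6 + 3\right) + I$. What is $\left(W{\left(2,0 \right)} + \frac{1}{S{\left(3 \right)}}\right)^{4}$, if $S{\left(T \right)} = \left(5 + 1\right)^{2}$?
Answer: $\frac{11156640625}{1679616} \approx 6642.4$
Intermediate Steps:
$W{\left(p,I \right)} = 9 + I$
$S{\left(T \right)} = 36$ ($S{\left(T \right)} = 6^{2} = 36$)
$\left(W{\left(2,0 \right)} + \frac{1}{S{\left(3 \right)}}\right)^{4} = \left(\left(9 + 0\right) + \frac{1}{36}\right)^{4} = \left(9 + \frac{1}{36}\right)^{4} = \left(\frac{325}{36}\right)^{4} = \frac{11156640625}{1679616}$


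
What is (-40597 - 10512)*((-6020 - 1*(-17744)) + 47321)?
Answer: -3017730905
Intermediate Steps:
(-40597 - 10512)*((-6020 - 1*(-17744)) + 47321) = -51109*((-6020 + 17744) + 47321) = -51109*(11724 + 47321) = -51109*59045 = -3017730905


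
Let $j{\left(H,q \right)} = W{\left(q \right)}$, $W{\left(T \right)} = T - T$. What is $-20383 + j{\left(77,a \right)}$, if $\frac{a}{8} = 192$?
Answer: $-20383$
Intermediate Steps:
$a = 1536$ ($a = 8 \cdot 192 = 1536$)
$W{\left(T \right)} = 0$
$j{\left(H,q \right)} = 0$
$-20383 + j{\left(77,a \right)} = -20383 + 0 = -20383$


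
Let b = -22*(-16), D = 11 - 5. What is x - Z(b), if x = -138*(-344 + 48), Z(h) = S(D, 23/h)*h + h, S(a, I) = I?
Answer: 40473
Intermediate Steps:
D = 6
b = 352
Z(h) = 23 + h (Z(h) = (23/h)*h + h = 23 + h)
x = 40848 (x = -138*(-296) = 40848)
x - Z(b) = 40848 - (23 + 352) = 40848 - 1*375 = 40848 - 375 = 40473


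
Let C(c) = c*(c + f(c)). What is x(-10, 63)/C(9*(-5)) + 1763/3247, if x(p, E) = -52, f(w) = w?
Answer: 3485653/6575175 ≈ 0.53012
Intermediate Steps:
C(c) = 2*c**2 (C(c) = c*(c + c) = c*(2*c) = 2*c**2)
x(-10, 63)/C(9*(-5)) + 1763/3247 = -52/(2*(9*(-5))**2) + 1763/3247 = -52/(2*(-45)**2) + 1763*(1/3247) = -52/(2*2025) + 1763/3247 = -52/4050 + 1763/3247 = -52*1/4050 + 1763/3247 = -26/2025 + 1763/3247 = 3485653/6575175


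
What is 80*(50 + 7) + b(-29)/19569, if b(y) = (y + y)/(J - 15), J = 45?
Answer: 1338519571/293535 ≈ 4560.0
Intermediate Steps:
b(y) = y/15 (b(y) = (y + y)/(45 - 15) = (2*y)/30 = (2*y)*(1/30) = y/15)
80*(50 + 7) + b(-29)/19569 = 80*(50 + 7) + ((1/15)*(-29))/19569 = 80*57 - 29/15*1/19569 = 4560 - 29/293535 = 1338519571/293535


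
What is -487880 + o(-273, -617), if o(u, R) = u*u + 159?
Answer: -413192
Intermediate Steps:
o(u, R) = 159 + u² (o(u, R) = u² + 159 = 159 + u²)
-487880 + o(-273, -617) = -487880 + (159 + (-273)²) = -487880 + (159 + 74529) = -487880 + 74688 = -413192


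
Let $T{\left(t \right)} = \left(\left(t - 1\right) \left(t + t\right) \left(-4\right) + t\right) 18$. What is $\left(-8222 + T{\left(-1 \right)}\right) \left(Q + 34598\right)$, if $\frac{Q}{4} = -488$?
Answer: $-278405088$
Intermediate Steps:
$Q = -1952$ ($Q = 4 \left(-488\right) = -1952$)
$T{\left(t \right)} = 18 t - 144 t \left(-1 + t\right)$ ($T{\left(t \right)} = \left(\left(-1 + t\right) 2 t \left(-4\right) + t\right) 18 = \left(2 t \left(-1 + t\right) \left(-4\right) + t\right) 18 = \left(- 8 t \left(-1 + t\right) + t\right) 18 = \left(t - 8 t \left(-1 + t\right)\right) 18 = 18 t - 144 t \left(-1 + t\right)$)
$\left(-8222 + T{\left(-1 \right)}\right) \left(Q + 34598\right) = \left(-8222 + 18 \left(-1\right) \left(9 - -8\right)\right) \left(-1952 + 34598\right) = \left(-8222 + 18 \left(-1\right) \left(9 + 8\right)\right) 32646 = \left(-8222 + 18 \left(-1\right) 17\right) 32646 = \left(-8222 - 306\right) 32646 = \left(-8528\right) 32646 = -278405088$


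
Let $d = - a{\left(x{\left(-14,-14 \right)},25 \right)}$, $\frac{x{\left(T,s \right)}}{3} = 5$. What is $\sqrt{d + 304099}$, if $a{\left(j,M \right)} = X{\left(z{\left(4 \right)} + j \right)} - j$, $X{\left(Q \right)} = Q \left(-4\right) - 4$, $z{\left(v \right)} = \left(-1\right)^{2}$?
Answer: $3 \sqrt{33798} \approx 551.53$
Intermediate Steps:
$x{\left(T,s \right)} = 15$ ($x{\left(T,s \right)} = 3 \cdot 5 = 15$)
$z{\left(v \right)} = 1$
$X{\left(Q \right)} = -4 - 4 Q$ ($X{\left(Q \right)} = - 4 Q - 4 = -4 - 4 Q$)
$a{\left(j,M \right)} = -8 - 5 j$ ($a{\left(j,M \right)} = \left(-4 - 4 \left(1 + j\right)\right) - j = \left(-4 - \left(4 + 4 j\right)\right) - j = \left(-8 - 4 j\right) - j = -8 - 5 j$)
$d = 83$ ($d = - (-8 - 75) = \left(-1\right) \left(-83\right) = 83$)
$\sqrt{d + 304099} = \sqrt{83 + 304099} = \sqrt{304182} = 3 \sqrt{33798}$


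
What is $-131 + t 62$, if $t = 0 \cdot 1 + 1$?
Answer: $-69$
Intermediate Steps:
$t = 1$ ($t = 0 + 1 = 1$)
$-131 + t 62 = -131 + 1 \cdot 62 = -131 + 62 = -69$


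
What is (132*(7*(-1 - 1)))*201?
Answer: -371448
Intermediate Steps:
(132*(7*(-1 - 1)))*201 = (132*(7*(-2)))*201 = (132*(-14))*201 = -1848*201 = -371448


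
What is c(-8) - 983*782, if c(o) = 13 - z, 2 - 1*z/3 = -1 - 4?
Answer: -768714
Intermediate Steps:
z = 21 (z = 6 - 3*(-1 - 4) = 6 - 3*(-5) = 6 + 15 = 21)
c(o) = -8 (c(o) = 13 - 1*21 = 13 - 21 = -8)
c(-8) - 983*782 = -8 - 983*782 = -8 - 768706 = -768714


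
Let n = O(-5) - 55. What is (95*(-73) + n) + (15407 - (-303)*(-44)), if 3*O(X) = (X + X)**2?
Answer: -14645/3 ≈ -4881.7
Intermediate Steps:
O(X) = 4*X**2/3 (O(X) = (X + X)**2/3 = (2*X)**2/3 = (4*X**2)/3 = 4*X**2/3)
n = -65/3 (n = (4/3)*(-5)**2 - 55 = (4/3)*25 - 55 = 100/3 - 55 = -65/3 ≈ -21.667)
(95*(-73) + n) + (15407 - (-303)*(-44)) = (95*(-73) - 65/3) + (15407 - (-303)*(-44)) = (-6935 - 65/3) + (15407 - 1*13332) = -20870/3 + (15407 - 13332) = -20870/3 + 2075 = -14645/3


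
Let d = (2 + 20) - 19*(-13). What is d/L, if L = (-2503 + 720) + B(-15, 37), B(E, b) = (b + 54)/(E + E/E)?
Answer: -538/3579 ≈ -0.15032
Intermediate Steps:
d = 269 (d = 22 + 247 = 269)
B(E, b) = (54 + b)/(1 + E) (B(E, b) = (54 + b)/(E + 1) = (54 + b)/(1 + E))
L = -3579/2 (L = (-2503 + 720) + (54 + 37)/(1 - 15) = -1783 + 91/(-14) = -1783 - 1/14*91 = -1783 - 13/2 = -3579/2 ≈ -1789.5)
d/L = 269/(-3579/2) = 269*(-2/3579) = -538/3579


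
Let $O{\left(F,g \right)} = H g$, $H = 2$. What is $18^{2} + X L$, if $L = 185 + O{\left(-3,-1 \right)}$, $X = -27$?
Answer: $-4617$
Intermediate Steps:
$O{\left(F,g \right)} = 2 g$
$L = 183$ ($L = 185 + 2 \left(-1\right) = 185 - 2 = 183$)
$18^{2} + X L = 18^{2} - 4941 = 324 - 4941 = -4617$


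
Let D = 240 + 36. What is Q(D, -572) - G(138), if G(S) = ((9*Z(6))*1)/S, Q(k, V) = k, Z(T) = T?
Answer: 6339/23 ≈ 275.61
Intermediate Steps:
D = 276
G(S) = 54/S (G(S) = ((9*6)*1)/S = (54*1)/S = 54/S)
Q(D, -572) - G(138) = 276 - 54/138 = 276 - 1*9/23 = 276 - 9/23 = 6339/23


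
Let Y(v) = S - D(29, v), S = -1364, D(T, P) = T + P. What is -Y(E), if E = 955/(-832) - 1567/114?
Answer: 65355325/47424 ≈ 1378.1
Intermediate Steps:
D(T, P) = P + T
E = -706307/47424 (E = 955*(-1/832) - 1567*1/114 = -955/832 - 1567/114 = -706307/47424 ≈ -14.893)
Y(v) = -1393 - v (Y(v) = -1364 - (v + 29) = -1364 - (29 + v) = -1364 + (-29 - v) = -1393 - v)
-Y(E) = -(-1393 - 1*(-706307/47424)) = -(-1393 + 706307/47424) = -1*(-65355325/47424) = 65355325/47424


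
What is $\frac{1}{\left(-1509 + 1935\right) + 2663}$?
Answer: $\frac{1}{3089} \approx 0.00032373$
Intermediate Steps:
$\frac{1}{\left(-1509 + 1935\right) + 2663} = \frac{1}{426 + 2663} = \frac{1}{3089}$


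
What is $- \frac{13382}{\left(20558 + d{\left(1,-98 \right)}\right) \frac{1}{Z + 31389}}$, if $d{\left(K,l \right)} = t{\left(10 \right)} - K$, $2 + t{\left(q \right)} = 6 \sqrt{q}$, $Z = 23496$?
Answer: $- \frac{3019410568770}{84501533} + \frac{881365284 \sqrt{10}}{84501533} \approx -35699.0$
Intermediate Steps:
$t{\left(q \right)} = -2 + 6 \sqrt{q}$
$d{\left(K,l \right)} = -2 - K + 6 \sqrt{10}$ ($d{\left(K,l \right)} = \left(-2 + 6 \sqrt{10}\right) - K = -2 - K + 6 \sqrt{10}$)
$- \frac{13382}{\left(20558 + d{\left(1,-98 \right)}\right) \frac{1}{Z + 31389}} = - \frac{13382}{\left(20558 - \left(3 - 6 \sqrt{10}\right)\right) \frac{1}{23496 + 31389}} = - \frac{13382}{\left(20558 - \left(3 - 6 \sqrt{10}\right)\right) \frac{1}{54885}} = - \frac{13382}{\left(20555 + 6 \sqrt{10}\right) \frac{1}{54885}} = - \frac{13382}{\frac{4111}{10977} + \frac{2 \sqrt{10}}{18295}}$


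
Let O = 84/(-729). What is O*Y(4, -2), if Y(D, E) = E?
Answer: 56/243 ≈ 0.23045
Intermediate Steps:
O = -28/243 (O = 84*(-1/729) = -28/243 ≈ -0.11523)
O*Y(4, -2) = -28/243*(-2) = 56/243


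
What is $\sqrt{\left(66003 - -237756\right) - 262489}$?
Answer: $\sqrt{41270} \approx 203.15$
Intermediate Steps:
$\sqrt{\left(66003 - -237756\right) - 262489} = \sqrt{\left(66003 + 237756\right) - 262489} = \sqrt{303759 - 262489} = \sqrt{41270}$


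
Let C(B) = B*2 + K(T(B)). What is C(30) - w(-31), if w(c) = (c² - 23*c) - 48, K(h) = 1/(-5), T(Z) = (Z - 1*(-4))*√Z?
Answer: -7831/5 ≈ -1566.2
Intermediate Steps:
T(Z) = √Z*(4 + Z) (T(Z) = (Z + 4)*√Z = (4 + Z)*√Z = √Z*(4 + Z))
K(h) = -⅕ (K(h) = 1*(-⅕) = -⅕)
w(c) = -48 + c² - 23*c
C(B) = -⅕ + 2*B (C(B) = B*2 - ⅕ = 2*B - ⅕ = -⅕ + 2*B)
C(30) - w(-31) = (-⅕ + 2*30) - (-48 + (-31)² - 23*(-31)) = (-⅕ + 60) - (-48 + 961 + 713) = 299/5 - 1*1626 = 299/5 - 1626 = -7831/5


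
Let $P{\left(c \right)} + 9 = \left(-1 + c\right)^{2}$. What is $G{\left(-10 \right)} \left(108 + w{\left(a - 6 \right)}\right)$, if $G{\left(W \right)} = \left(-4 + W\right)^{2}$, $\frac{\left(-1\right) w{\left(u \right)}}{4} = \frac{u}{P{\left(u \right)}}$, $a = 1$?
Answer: $\frac{575456}{27} \approx 21313.0$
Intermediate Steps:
$P{\left(c \right)} = -9 + \left(-1 + c\right)^{2}$
$w{\left(u \right)} = - \frac{4 u}{-9 + \left(-1 + u\right)^{2}}$ ($w{\left(u \right)} = - 4 \frac{u}{-9 + \left(-1 + u\right)^{2}} = - \frac{4 u}{-9 + \left(-1 + u\right)^{2}}$)
$G{\left(-10 \right)} \left(108 + w{\left(a - 6 \right)}\right) = \left(-4 - 10\right)^{2} \left(108 - \frac{4 \left(1 - 6\right)}{-9 + \left(-1 + \left(1 - 6\right)\right)^{2}}\right) = \left(-14\right)^{2} \left(108 - \frac{4 \left(1 - 6\right)}{-9 + \left(-1 + \left(1 - 6\right)\right)^{2}}\right) = 196 \left(108 - - \frac{20}{-9 + \left(-1 - 5\right)^{2}}\right) = 196 \left(108 - - \frac{20}{-9 + \left(-6\right)^{2}}\right) = 196 \left(108 - - \frac{20}{-9 + 36}\right) = 196 \left(108 - - \frac{20}{27}\right) = 196 \left(108 - \left(-20\right) \frac{1}{27}\right) = 196 \left(108 + \frac{20}{27}\right) = 196 \cdot \frac{2936}{27} = \frac{575456}{27}$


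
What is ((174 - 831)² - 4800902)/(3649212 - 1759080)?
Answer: -4369253/1890132 ≈ -2.3116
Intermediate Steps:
((174 - 831)² - 4800902)/(3649212 - 1759080) = ((-657)² - 4800902)/1890132 = (431649 - 4800902)*(1/1890132) = -4369253*1/1890132 = -4369253/1890132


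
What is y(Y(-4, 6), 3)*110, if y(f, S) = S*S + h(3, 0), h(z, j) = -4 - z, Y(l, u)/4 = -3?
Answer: 220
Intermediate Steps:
Y(l, u) = -12 (Y(l, u) = 4*(-3) = -12)
y(f, S) = -7 + S² (y(f, S) = S*S + (-4 - 1*3) = S² + (-4 - 3) = S² - 7 = -7 + S²)
y(Y(-4, 6), 3)*110 = (-7 + 3²)*110 = (-7 + 9)*110 = 2*110 = 220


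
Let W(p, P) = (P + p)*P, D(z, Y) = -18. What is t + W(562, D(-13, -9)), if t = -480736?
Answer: -490528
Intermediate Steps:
W(p, P) = P*(P + p)
t + W(562, D(-13, -9)) = -480736 - 18*(-18 + 562) = -480736 - 18*544 = -480736 - 9792 = -490528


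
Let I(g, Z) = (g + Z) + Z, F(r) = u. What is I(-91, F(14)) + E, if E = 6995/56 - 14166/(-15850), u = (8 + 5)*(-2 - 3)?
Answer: -42247777/443800 ≈ -95.196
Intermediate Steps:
u = -65 (u = 13*(-5) = -65)
F(r) = -65
I(g, Z) = g + 2*Z (I(g, Z) = (Z + g) + Z = g + 2*Z)
E = 55832023/443800 (E = 6995*(1/56) - 14166*(-1/15850) = 6995/56 + 7083/7925 = 55832023/443800 ≈ 125.80)
I(-91, F(14)) + E = (-91 + 2*(-65)) + 55832023/443800 = (-91 - 130) + 55832023/443800 = -221 + 55832023/443800 = -42247777/443800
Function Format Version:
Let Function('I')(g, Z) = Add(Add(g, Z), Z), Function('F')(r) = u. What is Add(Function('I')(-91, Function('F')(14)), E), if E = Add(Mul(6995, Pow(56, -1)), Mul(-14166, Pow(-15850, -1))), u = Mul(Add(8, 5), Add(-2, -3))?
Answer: Rational(-42247777, 443800) ≈ -95.196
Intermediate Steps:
u = -65 (u = Mul(13, -5) = -65)
Function('F')(r) = -65
Function('I')(g, Z) = Add(g, Mul(2, Z)) (Function('I')(g, Z) = Add(Add(Z, g), Z) = Add(g, Mul(2, Z)))
E = Rational(55832023, 443800) (E = Add(Mul(6995, Rational(1, 56)), Mul(-14166, Rational(-1, 15850))) = Add(Rational(6995, 56), Rational(7083, 7925)) = Rational(55832023, 443800) ≈ 125.80)
Add(Function('I')(-91, Function('F')(14)), E) = Add(Add(-91, Mul(2, -65)), Rational(55832023, 443800)) = Add(Add(-91, -130), Rational(55832023, 443800)) = Add(-221, Rational(55832023, 443800)) = Rational(-42247777, 443800)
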